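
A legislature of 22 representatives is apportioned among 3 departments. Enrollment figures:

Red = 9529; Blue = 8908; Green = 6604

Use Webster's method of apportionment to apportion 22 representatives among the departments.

Red: 8; Blue: 8; Green: 6

Standard divisor 25041/22 ≈ 1138.227; standard quotas: Red 8.372, Blue 7.826, Green 5.802.
Rounding to the nearest integer gives Red 8, Blue 8, Green 6 — total 22, matching the house size, so no adjustment is needed.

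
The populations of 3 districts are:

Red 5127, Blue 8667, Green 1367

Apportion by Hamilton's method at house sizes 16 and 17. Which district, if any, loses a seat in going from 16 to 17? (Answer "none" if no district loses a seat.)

At 16 seats: Red 5, Blue 9, Green 2.
At 17 seats: Red 6, Blue 10, Green 1.
Green drops from 2 to 1.

Green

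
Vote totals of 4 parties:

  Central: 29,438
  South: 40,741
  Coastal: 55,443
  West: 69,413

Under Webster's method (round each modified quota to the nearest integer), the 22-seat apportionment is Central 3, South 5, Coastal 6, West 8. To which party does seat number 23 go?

Coastal

Priority for the next seat is population ÷ (current seats + 0.5).
Priorities: Central 8410.857, South 7407.455, Coastal 8529.692, West 8166.235.
Highest priority: Coastal.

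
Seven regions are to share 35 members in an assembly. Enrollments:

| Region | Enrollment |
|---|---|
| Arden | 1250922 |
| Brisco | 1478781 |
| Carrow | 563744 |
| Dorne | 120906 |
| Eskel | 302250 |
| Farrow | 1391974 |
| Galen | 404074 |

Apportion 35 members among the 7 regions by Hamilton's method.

Arden=8, Brisco=9, Carrow=4, Dorne=1, Eskel=2, Farrow=9, Galen=2

Total 5512651; standard divisor 5512651/35 ≈ 157504.314.
Standard quotas: Arden 7.9421, Brisco 9.3888, Carrow 3.5792, Dorne 0.7676, Eskel 1.9190, Farrow 8.8377, Galen 2.5655.
Lower quotas: Arden 7, Brisco 9, Carrow 3, Dorne 0, Eskel 1, Farrow 8, Galen 2 (sum 30, leaving 5 seats).
Remainders in descending order: Arden 0.9421, Eskel 0.9190, Farrow 0.8377, Dorne 0.7676, Carrow 0.5792, Galen 0.5655, Brisco 0.3888.
Largest remainders: Arden, Eskel, Farrow, Dorne, Carrow receive the extra seats.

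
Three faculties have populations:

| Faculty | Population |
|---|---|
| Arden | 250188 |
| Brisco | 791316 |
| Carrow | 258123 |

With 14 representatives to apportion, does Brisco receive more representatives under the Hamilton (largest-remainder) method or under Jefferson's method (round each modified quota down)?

Jefferson

Hamilton: Arden 3, Brisco 8, Carrow 3.
Jefferson: Arden 2, Brisco 9, Carrow 3.
Brisco gets 8 under Hamilton and 9 under Jefferson.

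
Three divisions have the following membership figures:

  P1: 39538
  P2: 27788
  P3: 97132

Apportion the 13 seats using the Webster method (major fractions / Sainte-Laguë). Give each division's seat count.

P1=3; P2=2; P3=8

Standard divisor 164458/13 ≈ 12650.615; standard quotas: P1 3.125, P2 2.197, P3 7.678.
Rounding to the nearest integer gives P1 3, P2 2, P3 8 — total 13, matching the house size, so no adjustment is needed.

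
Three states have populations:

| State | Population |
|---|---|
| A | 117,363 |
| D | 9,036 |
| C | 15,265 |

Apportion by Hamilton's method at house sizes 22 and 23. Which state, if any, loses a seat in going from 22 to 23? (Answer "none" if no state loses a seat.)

At 22 seats: A 18, D 2, C 2.
At 23 seats: A 19, D 1, C 3.
D drops from 2 to 1.

D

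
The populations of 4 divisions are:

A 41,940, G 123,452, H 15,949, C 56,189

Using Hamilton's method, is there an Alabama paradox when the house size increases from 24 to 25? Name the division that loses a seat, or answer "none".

none

At 24 seats: A 4, G 12, H 2, C 6.
At 25 seats: A 4, G 13, H 2, C 6.
No division's allocation decreased.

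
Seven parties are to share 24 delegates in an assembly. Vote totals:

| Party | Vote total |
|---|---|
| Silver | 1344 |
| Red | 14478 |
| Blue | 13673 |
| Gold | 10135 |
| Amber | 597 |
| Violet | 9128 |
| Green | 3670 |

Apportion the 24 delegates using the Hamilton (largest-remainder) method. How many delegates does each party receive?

Silver 1; Red 6; Blue 6; Gold 5; Amber 0; Violet 4; Green 2

Total 53025; standard divisor 53025/24 ≈ 2209.375.
Standard quotas: Silver 0.6083, Red 6.5530, Blue 6.1886, Gold 4.5873, Amber 0.2702, Violet 4.1315, Green 1.6611.
Lower quotas: Silver 0, Red 6, Blue 6, Gold 4, Amber 0, Violet 4, Green 1 (sum 21, leaving 3 seats).
Remainders in descending order: Green 0.6611, Silver 0.6083, Gold 0.5873, Red 0.5530, Amber 0.2702, Blue 0.1886, Violet 0.1315.
Largest remainders: Green, Silver, Gold receive the extra seats.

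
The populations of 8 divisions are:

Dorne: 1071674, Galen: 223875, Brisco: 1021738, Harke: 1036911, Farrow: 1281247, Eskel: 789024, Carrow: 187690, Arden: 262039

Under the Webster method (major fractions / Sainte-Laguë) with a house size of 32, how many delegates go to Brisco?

Standard divisor 5874198/32 ≈ 183568.688; standard quotas: Dorne 5.838, Galen 1.220, Brisco 5.566, Harke 5.649, Farrow 6.980, Eskel 4.298, Carrow 1.022, Arden 1.427.
Rounding to the nearest integer gives Dorne 6, Galen 1, Brisco 6, Harke 6, Farrow 7, Eskel 4, Carrow 1, Arden 1 — total 32, matching the house size, so no adjustment is needed.
Brisco receives 6.

6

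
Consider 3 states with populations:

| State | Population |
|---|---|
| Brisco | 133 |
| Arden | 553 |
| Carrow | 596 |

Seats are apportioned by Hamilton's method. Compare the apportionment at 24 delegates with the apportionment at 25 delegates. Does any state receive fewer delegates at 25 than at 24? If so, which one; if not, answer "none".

At 24 seats: Brisco 3, Arden 10, Carrow 11.
At 25 seats: Brisco 2, Arden 11, Carrow 12.
Brisco drops from 3 to 2.

Brisco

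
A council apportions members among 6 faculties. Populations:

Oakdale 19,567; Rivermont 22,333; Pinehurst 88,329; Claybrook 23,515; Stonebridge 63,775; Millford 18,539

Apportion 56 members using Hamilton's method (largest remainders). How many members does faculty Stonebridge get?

The standard divisor is 236058/56 ≈ 4215.321.
Standard quotas: Oakdale 4.6419, Rivermont 5.2981, Pinehurst 20.9543, Claybrook 5.5785, Stonebridge 15.1293, Millford 4.3980.
Lower quotas: Oakdale 4, Rivermont 5, Pinehurst 20, Claybrook 5, Stonebridge 15, Millford 4 (sum 53, leaving 3 seats).
Remainders in descending order: Pinehurst 0.9543, Oakdale 0.6419, Claybrook 0.5785, Millford 0.3980, Rivermont 0.2981, Stonebridge 0.1293.
Largest remainders: Pinehurst, Oakdale, Claybrook receive the extra seats.
Stonebridge receives 15.

15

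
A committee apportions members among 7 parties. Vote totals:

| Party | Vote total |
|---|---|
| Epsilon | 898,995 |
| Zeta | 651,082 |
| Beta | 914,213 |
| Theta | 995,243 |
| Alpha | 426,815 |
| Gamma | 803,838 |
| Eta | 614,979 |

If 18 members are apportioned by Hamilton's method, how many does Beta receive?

3

Standard divisor: 5305165 ÷ 18 ≈ 294731.389.
Standard quotas: Epsilon 3.0502, Zeta 2.2091, Beta 3.1019, Theta 3.3768, Alpha 1.4481, Gamma 2.7274, Eta 2.0866.
Lower quotas: Epsilon 3, Zeta 2, Beta 3, Theta 3, Alpha 1, Gamma 2, Eta 2 (sum 16, leaving 2 seats).
Remainders in descending order: Gamma 0.7274, Alpha 0.4481, Theta 0.3768, Zeta 0.2091, Beta 0.1019, Eta 0.0866, Epsilon 0.0502.
Largest remainders: Gamma, Alpha receive the extra seats.
Beta receives 3.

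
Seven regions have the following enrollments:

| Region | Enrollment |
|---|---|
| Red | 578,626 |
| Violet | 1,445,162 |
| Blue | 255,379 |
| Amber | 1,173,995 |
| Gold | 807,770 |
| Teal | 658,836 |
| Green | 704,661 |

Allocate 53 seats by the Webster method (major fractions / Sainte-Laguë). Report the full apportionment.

Red 5; Violet 14; Blue 2; Amber 11; Gold 8; Teal 6; Green 7

Standard divisor 5624429/53 ≈ 106121.302; standard quotas: Red 5.452, Violet 13.618, Blue 2.406, Amber 11.063, Gold 7.612, Teal 6.208, Green 6.640.
Rounding to the nearest integer gives Red 5, Violet 14, Blue 2, Amber 11, Gold 8, Teal 6, Green 7 — total 53, matching the house size, so no adjustment is needed.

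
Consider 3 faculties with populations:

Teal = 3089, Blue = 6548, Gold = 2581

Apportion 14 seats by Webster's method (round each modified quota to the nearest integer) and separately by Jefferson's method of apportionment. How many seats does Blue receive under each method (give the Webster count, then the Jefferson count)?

Webster: Teal 4, Blue 7, Gold 3.
Jefferson: Teal 3, Blue 8, Gold 3.
Blue gets 7 under Webster and 8 under Jefferson.

7 and 8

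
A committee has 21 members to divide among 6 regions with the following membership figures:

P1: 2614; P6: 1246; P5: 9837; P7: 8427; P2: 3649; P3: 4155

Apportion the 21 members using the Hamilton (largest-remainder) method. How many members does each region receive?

Standard divisor: 29928 ÷ 21 ≈ 1425.143.
Standard quotas: P1 1.8342, P6 0.8743, P5 6.9025, P7 5.9131, P2 2.5604, P3 2.9155.
Lower quotas: P1 1, P6 0, P5 6, P7 5, P2 2, P3 2 (sum 16, leaving 5 seats).
Remainders in descending order: P3 0.9155, P7 0.9131, P5 0.9025, P6 0.8743, P1 0.8342, P2 0.5604.
Largest remainders: P3, P7, P5, P6, P1 receive the extra seats.

P1=2; P6=1; P5=7; P7=6; P2=2; P3=3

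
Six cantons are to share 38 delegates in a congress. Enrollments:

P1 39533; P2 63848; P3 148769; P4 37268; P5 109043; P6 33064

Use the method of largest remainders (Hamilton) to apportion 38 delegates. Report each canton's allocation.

P1 3; P2 6; P3 13; P4 3; P5 10; P6 3

Total 431525; standard divisor 431525/38 ≈ 11355.921.
Standard quotas: P1 3.4813, P2 5.6224, P3 13.1006, P4 3.2818, P5 9.6023, P6 2.9116.
Lower quotas: P1 3, P2 5, P3 13, P4 3, P5 9, P6 2 (sum 35, leaving 3 seats).
Remainders in descending order: P6 0.9116, P2 0.6224, P5 0.6023, P1 0.4813, P4 0.2818, P3 0.1006.
Largest remainders: P6, P2, P5 receive the extra seats.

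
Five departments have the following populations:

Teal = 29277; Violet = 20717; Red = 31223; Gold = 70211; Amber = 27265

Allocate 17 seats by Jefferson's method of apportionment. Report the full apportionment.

Standard divisor 178693/17 ≈ 10511.353; standard quotas: Teal 2.785, Violet 1.971, Red 2.970, Gold 6.680, Amber 2.594.
Rounding down gives 2, 1, 2, 6, 2 = 13 seats, so the divisor must be adjusted.
With modified divisor 9400: modified quotas Teal 3.115, Violet 2.204, Red 3.322, Gold 7.469, Amber 2.901.
Rounding down: Teal 3, Violet 2, Red 3, Gold 7, Amber 2 (total 17).

Teal 3, Violet 2, Red 3, Gold 7, Amber 2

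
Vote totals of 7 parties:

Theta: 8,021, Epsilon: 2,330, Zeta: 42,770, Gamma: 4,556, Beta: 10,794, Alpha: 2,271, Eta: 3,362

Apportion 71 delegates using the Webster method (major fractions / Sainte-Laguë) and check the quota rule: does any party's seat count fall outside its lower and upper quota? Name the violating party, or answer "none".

Standard quotas: Theta 7.685, Epsilon 2.232, Zeta 40.978, Gamma 4.365, Beta 10.342, Alpha 2.176, Eta 3.221.
Webster allocation: Theta 8, Epsilon 2, Zeta 42, Gamma 4, Beta 10, Alpha 2, Eta 3.
Zeta has quota 40.978 (lower 40, upper 41) but receives 42 — outside the quota interval.

Zeta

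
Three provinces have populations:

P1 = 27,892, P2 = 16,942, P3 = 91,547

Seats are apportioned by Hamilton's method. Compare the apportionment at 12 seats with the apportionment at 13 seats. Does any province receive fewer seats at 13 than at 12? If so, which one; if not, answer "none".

P2

At 12 seats: P1 2, P2 2, P3 8.
At 13 seats: P1 3, P2 1, P3 9.
P2 drops from 2 to 1.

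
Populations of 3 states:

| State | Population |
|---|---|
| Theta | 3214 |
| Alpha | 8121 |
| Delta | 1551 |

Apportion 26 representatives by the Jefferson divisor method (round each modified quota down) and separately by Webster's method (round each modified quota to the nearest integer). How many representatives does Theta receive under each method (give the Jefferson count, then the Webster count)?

6 and 7

Jefferson: Theta 6, Alpha 17, Delta 3.
Webster: Theta 7, Alpha 16, Delta 3.
Theta gets 6 under Jefferson and 7 under Webster.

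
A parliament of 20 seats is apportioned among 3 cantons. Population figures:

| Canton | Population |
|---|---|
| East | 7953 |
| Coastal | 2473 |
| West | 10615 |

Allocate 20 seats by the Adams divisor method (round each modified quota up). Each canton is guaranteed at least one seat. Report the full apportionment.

East 7; Coastal 3; West 10

Standard divisor 21041/20 ≈ 1052.05; standard quotas: East 7.560, Coastal 2.351, West 10.090.
Rounding up gives 8, 3, 11 = 22 seats, so the divisor must be adjusted.
With modified divisor 1160: modified quotas East 6.856, Coastal 2.132, West 9.151.
Rounding up: East 7, Coastal 3, West 10 (total 20).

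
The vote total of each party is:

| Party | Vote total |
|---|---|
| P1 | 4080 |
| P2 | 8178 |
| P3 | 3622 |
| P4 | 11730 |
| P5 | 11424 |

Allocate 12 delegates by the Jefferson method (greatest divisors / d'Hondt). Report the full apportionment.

Standard divisor 39034/12 ≈ 3252.833; standard quotas: P1 1.254, P2 2.514, P3 1.113, P4 3.606, P5 3.512.
Rounding down gives 1, 2, 1, 3, 3 = 10 seats, so the divisor must be adjusted.
With modified divisor 2800: modified quotas P1 1.457, P2 2.921, P3 1.294, P4 4.189, P5 4.080.
Rounding down: P1 1, P2 2, P3 1, P4 4, P5 4 (total 12).

P1 1, P2 2, P3 1, P4 4, P5 4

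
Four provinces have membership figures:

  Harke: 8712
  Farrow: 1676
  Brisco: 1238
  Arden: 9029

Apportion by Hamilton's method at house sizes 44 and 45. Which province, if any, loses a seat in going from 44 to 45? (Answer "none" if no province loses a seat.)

At 44 seats: Harke 18, Farrow 4, Brisco 3, Arden 19.
At 45 seats: Harke 19, Farrow 3, Brisco 3, Arden 20.
Farrow drops from 4 to 3.

Farrow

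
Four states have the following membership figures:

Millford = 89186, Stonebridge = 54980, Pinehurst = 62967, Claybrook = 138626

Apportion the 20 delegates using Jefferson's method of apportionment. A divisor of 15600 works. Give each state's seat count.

With modified divisor 15600: modified quotas Millford 5.717, Stonebridge 3.524, Pinehurst 4.036, Claybrook 8.886.
Rounding down: Millford 5, Stonebridge 3, Pinehurst 4, Claybrook 8 (total 20).

Millford=5; Stonebridge=3; Pinehurst=4; Claybrook=8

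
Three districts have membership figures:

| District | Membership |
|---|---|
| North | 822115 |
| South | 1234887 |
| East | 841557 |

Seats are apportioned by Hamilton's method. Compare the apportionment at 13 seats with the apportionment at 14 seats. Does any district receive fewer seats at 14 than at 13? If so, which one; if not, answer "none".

none

At 13 seats: North 4, South 5, East 4.
At 14 seats: North 4, South 6, East 4.
No district's allocation decreased.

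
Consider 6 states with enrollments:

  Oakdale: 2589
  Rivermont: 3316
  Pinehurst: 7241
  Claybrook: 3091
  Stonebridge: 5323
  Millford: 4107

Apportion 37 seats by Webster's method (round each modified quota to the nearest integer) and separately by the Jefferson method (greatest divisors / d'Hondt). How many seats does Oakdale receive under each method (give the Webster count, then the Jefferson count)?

Webster: Oakdale 4, Rivermont 5, Pinehurst 10, Claybrook 4, Stonebridge 8, Millford 6.
Jefferson: Oakdale 3, Rivermont 5, Pinehurst 11, Claybrook 4, Stonebridge 8, Millford 6.
Oakdale gets 4 under Webster and 3 under Jefferson.

4 and 3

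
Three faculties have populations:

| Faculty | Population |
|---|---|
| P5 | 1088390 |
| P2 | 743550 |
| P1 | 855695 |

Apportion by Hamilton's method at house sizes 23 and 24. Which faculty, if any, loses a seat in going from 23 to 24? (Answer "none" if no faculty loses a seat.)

At 23 seats: P5 9, P2 7, P1 7.
At 24 seats: P5 10, P2 6, P1 8.
P2 drops from 7 to 6.

P2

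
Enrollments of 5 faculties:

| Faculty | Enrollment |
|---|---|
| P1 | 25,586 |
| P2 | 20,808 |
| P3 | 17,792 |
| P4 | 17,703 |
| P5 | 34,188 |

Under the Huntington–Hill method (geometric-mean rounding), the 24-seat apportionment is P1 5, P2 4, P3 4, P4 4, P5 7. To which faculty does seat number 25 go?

P1

Priority for the next seat is population ÷ (√(s·(s+1))).
Priorities: P1 4671.343, P2 4652.810, P3 3978.412, P4 3958.511, P5 4568.564.
Highest priority: P1.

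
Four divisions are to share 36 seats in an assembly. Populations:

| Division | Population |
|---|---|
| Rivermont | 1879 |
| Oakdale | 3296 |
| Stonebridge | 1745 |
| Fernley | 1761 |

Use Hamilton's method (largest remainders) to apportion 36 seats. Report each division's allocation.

Rivermont=8, Oakdale=14, Stonebridge=7, Fernley=7

The standard divisor is 8681/36 ≈ 241.139.
Standard quotas: Rivermont 7.792, Oakdale 13.668, Stonebridge 7.236, Fernley 7.303.
Lower quotas: Rivermont 7, Oakdale 13, Stonebridge 7, Fernley 7 (sum 34, leaving 2 seats).
Remainders in descending order: Rivermont 0.792, Oakdale 0.668, Fernley 0.303, Stonebridge 0.236.
The surplus seats go to Rivermont, Oakdale.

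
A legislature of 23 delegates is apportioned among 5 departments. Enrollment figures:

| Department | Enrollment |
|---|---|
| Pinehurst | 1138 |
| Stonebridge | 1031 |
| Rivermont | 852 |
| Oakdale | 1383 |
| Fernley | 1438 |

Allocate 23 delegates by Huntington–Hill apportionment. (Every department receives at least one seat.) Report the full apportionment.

With divisor 253: modified quotas Pinehurst 4.498, Stonebridge 4.075, Rivermont 3.368, Oakdale 5.466, Fernley 5.684.
Geometric-mean thresholds: Pinehurst √(4·5)=4.472, Stonebridge √(4·5)=4.472, Rivermont √(3·4)=3.464, Oakdale √(5·6)=5.477, Fernley √(5·6)=5.477.
Each quota rounded against its threshold gives Pinehurst 5, Stonebridge 4, Rivermont 3, Oakdale 5, Fernley 6 (total 23).

Pinehurst=5; Stonebridge=4; Rivermont=3; Oakdale=5; Fernley=6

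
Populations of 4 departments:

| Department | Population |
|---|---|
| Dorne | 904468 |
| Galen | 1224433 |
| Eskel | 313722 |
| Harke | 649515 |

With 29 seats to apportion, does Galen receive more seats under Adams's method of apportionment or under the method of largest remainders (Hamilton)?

Adams: Dorne 9, Galen 11, Eskel 3, Harke 6.
Hamilton: Dorne 8, Galen 12, Eskel 3, Harke 6.
Galen gets 11 under Adams and 12 under Hamilton.

Hamilton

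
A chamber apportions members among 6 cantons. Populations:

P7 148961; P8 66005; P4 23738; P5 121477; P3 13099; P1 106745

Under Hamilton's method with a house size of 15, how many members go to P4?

The standard divisor is 480025/15 ≈ 32001.667.
Standard quotas: P7 4.6548, P8 2.0625, P4 0.7418, P5 3.7960, P3 0.4093, P1 3.3356.
Lower quotas: P7 4, P8 2, P4 0, P5 3, P3 0, P1 3 (sum 12, leaving 3 seats).
Remainders in descending order: P5 0.7960, P4 0.7418, P7 0.6548, P3 0.4093, P1 0.3356, P8 0.0625.
Largest remainders: P5, P4, P7 receive the extra seats.
P4 receives 1.

1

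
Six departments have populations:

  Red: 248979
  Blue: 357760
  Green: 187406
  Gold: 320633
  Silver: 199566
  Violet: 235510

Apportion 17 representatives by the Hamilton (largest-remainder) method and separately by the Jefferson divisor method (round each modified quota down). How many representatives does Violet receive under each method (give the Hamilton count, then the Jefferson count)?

3 and 2

Hamilton: Red 3, Blue 4, Green 2, Gold 3, Silver 2, Violet 3.
Jefferson: Red 3, Blue 4, Green 2, Gold 4, Silver 2, Violet 2.
Violet gets 3 under Hamilton and 2 under Jefferson.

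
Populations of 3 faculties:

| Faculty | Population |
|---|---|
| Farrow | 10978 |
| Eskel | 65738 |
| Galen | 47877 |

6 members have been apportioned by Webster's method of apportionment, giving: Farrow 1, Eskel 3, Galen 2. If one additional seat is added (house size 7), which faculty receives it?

Priority for the next seat is population ÷ (current seats + 0.5).
Priorities: Farrow 7318.667, Eskel 18782.286, Galen 19150.800.
Highest priority: Galen.

Galen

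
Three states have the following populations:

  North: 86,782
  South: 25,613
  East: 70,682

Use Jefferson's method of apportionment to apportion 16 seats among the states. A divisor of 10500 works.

North: 8, South: 2, East: 6

With modified divisor 10500: modified quotas North 8.265, South 2.439, East 6.732.
Rounding down: North 8, South 2, East 6 (total 16).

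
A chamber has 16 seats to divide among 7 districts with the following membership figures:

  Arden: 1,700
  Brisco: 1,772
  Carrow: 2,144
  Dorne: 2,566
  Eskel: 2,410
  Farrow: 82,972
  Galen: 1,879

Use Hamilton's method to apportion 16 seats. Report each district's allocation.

Arden 0, Brisco 0, Carrow 0, Dorne 1, Eskel 1, Farrow 14, Galen 0

The standard divisor is 95443/16 ≈ 5965.188.
Standard quotas: Arden 0.2850, Brisco 0.2971, Carrow 0.3594, Dorne 0.4302, Eskel 0.4040, Farrow 13.9094, Galen 0.3150.
Lower quotas: Arden 0, Brisco 0, Carrow 0, Dorne 0, Eskel 0, Farrow 13, Galen 0 (sum 13, leaving 3 seats).
Remainders in descending order: Farrow 0.9094, Dorne 0.4302, Eskel 0.4040, Carrow 0.3594, Galen 0.3150, Brisco 0.2971, Arden 0.2850.
The surplus seats go to Farrow, Dorne, Eskel.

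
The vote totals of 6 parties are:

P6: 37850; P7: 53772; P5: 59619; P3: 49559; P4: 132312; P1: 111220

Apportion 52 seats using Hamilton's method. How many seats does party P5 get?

The standard divisor is 444332/52 ≈ 8544.846.
Standard quotas: P6 4.4296, P7 6.2929, P5 6.9772, P3 5.7999, P4 15.4844, P1 13.0160.
Lower quotas: P6 4, P7 6, P5 6, P3 5, P4 15, P1 13 (sum 49, leaving 3 seats).
Remainders in descending order: P5 0.9772, P3 0.7999, P4 0.4844, P6 0.4296, P7 0.2929, P1 0.0160.
Largest remainders: P5, P3, P4 receive the extra seats.
P5 receives 7.

7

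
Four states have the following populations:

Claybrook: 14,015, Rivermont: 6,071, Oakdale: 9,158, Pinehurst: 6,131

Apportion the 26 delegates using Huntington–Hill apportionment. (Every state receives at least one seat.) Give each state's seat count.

With divisor 1364: modified quotas Claybrook 10.275, Rivermont 4.451, Oakdale 6.714, Pinehurst 4.495.
Geometric-mean thresholds: Claybrook √(10·11)=10.488, Rivermont √(4·5)=4.472, Oakdale √(6·7)=6.481, Pinehurst √(4·5)=4.472.
Each quota rounded against its threshold gives Claybrook 10, Rivermont 4, Oakdale 7, Pinehurst 5 (total 26).

Claybrook: 10, Rivermont: 4, Oakdale: 7, Pinehurst: 5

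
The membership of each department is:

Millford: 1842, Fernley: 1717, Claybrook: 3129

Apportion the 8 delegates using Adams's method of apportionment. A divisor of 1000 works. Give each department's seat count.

Millford=2, Fernley=2, Claybrook=4

With modified divisor 1000: modified quotas Millford 1.842, Fernley 1.717, Claybrook 3.129.
Rounding up: Millford 2, Fernley 2, Claybrook 4 (total 8).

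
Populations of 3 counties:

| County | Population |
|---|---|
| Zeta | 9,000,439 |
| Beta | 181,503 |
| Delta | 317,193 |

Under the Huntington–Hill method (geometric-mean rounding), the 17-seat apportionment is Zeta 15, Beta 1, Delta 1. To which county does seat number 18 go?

Priority for the next seat is population ÷ (√(s·(s+1))).
Priorities: Zeta 580975.839, Beta 128342.002, Delta 224289.321.
Highest priority: Zeta.

Zeta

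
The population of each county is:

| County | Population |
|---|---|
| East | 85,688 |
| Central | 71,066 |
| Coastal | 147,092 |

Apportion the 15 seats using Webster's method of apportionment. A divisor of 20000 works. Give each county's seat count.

East 4, Central 4, Coastal 7

With modified divisor 20000: modified quotas East 4.284, Central 3.553, Coastal 7.355.
Rounding to the nearest integer: East 4, Central 4, Coastal 7 (total 15).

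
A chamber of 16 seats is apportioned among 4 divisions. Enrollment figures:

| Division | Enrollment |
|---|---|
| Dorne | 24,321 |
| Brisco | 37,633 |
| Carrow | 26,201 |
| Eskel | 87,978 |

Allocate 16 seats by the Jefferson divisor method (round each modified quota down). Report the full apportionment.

Standard divisor 176133/16 ≈ 11008.312; standard quotas: Dorne 2.209, Brisco 3.419, Carrow 2.380, Eskel 7.992.
Rounding down gives 2, 3, 2, 7 = 14 seats, so the divisor must be adjusted.
With modified divisor 9600: modified quotas Dorne 2.533, Brisco 3.920, Carrow 2.729, Eskel 9.164.
Rounding down: Dorne 2, Brisco 3, Carrow 2, Eskel 9 (total 16).

Dorne=2, Brisco=3, Carrow=2, Eskel=9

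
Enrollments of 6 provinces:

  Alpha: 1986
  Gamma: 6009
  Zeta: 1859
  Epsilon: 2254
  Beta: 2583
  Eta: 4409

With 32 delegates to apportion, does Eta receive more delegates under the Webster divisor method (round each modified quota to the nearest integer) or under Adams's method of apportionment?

Webster: Alpha 3, Gamma 10, Zeta 3, Epsilon 4, Beta 4, Eta 8.
Adams: Alpha 4, Gamma 10, Zeta 3, Epsilon 4, Beta 4, Eta 7.
Eta gets 8 under Webster and 7 under Adams.

Webster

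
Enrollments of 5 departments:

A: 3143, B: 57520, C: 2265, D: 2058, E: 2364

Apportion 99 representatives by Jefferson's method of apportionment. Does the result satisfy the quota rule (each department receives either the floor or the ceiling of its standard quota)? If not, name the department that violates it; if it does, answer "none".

B

Standard quotas: A 4.620, B 84.551, C 3.329, D 3.025, E 3.475.
Jefferson allocation: A 4, B 86, C 3, D 3, E 3.
B has quota 84.551 (lower 84, upper 85) but receives 86 — outside the quota interval.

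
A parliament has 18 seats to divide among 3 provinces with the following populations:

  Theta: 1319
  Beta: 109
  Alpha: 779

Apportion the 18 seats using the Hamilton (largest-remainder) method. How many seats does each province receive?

Theta=11, Beta=1, Alpha=6

Total 2207; standard divisor 2207/18 ≈ 122.611.
Standard quotas: Theta 10.758, Beta 0.889, Alpha 6.353.
Lower quotas: Theta 10, Beta 0, Alpha 6 (sum 16, leaving 2 seats).
Remainders in descending order: Beta 0.889, Theta 0.758, Alpha 0.353.
The surplus seats go to Beta, Theta.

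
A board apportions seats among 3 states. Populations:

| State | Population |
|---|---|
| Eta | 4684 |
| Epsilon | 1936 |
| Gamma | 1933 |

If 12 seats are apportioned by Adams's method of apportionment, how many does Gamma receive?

3

Standard divisor 8553/12 ≈ 712.75; standard quotas: Eta 6.572, Epsilon 2.716, Gamma 2.712.
Rounding up gives 7, 3, 3 = 13 seats, so the divisor must be adjusted.
With modified divisor 900: modified quotas Eta 5.204, Epsilon 2.151, Gamma 2.148.
Rounding up: Eta 6, Epsilon 3, Gamma 3 (total 12).
Gamma receives 3.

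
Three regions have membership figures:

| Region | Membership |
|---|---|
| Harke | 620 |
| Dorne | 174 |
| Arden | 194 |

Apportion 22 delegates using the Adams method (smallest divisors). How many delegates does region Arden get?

5

Standard divisor 988/22 ≈ 44.909; standard quotas: Harke 13.806, Dorne 3.874, Arden 4.320.
Rounding up gives 14, 4, 5 = 23 seats, so the divisor must be adjusted.
With modified divisor 48: modified quotas Harke 12.917, Dorne 3.625, Arden 4.042.
Rounding up: Harke 13, Dorne 4, Arden 5 (total 22).
Arden receives 5.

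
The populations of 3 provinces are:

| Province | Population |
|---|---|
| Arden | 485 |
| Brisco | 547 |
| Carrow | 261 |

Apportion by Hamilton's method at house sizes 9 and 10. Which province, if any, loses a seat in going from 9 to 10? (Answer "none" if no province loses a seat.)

At 9 seats: Arden 3, Brisco 4, Carrow 2.
At 10 seats: Arden 4, Brisco 4, Carrow 2.
No province's allocation decreased.

none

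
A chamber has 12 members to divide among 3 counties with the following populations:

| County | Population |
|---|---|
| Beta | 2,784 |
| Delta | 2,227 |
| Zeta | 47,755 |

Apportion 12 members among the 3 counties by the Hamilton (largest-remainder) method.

Standard divisor: 52766 ÷ 12 ≈ 4397.167.
Standard quotas: Beta 0.6331, Delta 0.5065, Zeta 10.8604.
Lower quotas: Beta 0, Delta 0, Zeta 10 (sum 10, leaving 2 seats).
Remainders in descending order: Zeta 0.8604, Beta 0.6331, Delta 0.5065.
Largest remainders: Zeta, Beta receive the extra seats.

Beta 1, Delta 0, Zeta 11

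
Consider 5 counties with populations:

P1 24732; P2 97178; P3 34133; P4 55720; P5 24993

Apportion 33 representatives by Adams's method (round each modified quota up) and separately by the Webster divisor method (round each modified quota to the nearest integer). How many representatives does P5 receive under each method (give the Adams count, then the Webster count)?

Adams: P1 4, P2 13, P3 5, P4 7, P5 4.
Webster: P1 3, P2 14, P3 5, P4 8, P5 3.
P5 gets 4 under Adams and 3 under Webster.

4 and 3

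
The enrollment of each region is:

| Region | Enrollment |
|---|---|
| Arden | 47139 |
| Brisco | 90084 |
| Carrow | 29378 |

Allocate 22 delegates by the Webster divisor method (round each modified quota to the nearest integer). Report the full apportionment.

Standard divisor 166601/22 ≈ 7572.773; standard quotas: Arden 6.225, Brisco 11.896, Carrow 3.879.
Rounding to the nearest integer gives Arden 6, Brisco 12, Carrow 4 — total 22, matching the house size, so no adjustment is needed.

Arden: 6, Brisco: 12, Carrow: 4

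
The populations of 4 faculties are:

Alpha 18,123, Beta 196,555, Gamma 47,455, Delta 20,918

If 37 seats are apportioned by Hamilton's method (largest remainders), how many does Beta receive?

26

The standard divisor is 283051/37 ≈ 7650.027.
Standard quotas: Alpha 2.3690, Beta 25.6934, Gamma 6.2032, Delta 2.7344.
Lower quotas: Alpha 2, Beta 25, Gamma 6, Delta 2 (sum 35, leaving 2 seats).
Remainders in descending order: Delta 0.7344, Beta 0.6934, Alpha 0.3690, Gamma 0.2032.
Largest remainders: Delta, Beta receive the extra seats.
Beta receives 26.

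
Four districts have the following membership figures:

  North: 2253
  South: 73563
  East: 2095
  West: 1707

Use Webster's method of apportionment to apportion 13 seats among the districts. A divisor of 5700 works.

With modified divisor 5700: modified quotas North 0.395, South 12.906, East 0.368, West 0.299.
Rounding to the nearest integer: North 0, South 13, East 0, West 0 (total 13).

North 0, South 13, East 0, West 0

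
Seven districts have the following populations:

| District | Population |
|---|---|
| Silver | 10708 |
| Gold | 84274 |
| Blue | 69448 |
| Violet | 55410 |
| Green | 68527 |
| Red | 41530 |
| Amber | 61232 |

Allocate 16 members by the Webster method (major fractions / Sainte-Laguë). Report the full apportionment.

Silver=0, Gold=3, Blue=3, Violet=2, Green=3, Red=2, Amber=3

Standard divisor 391129/16 ≈ 24445.562; standard quotas: Silver 0.438, Gold 3.447, Blue 2.841, Violet 2.267, Green 2.803, Red 1.699, Amber 2.505.
Rounding to the nearest integer gives Silver 0, Gold 3, Blue 3, Violet 2, Green 3, Red 2, Amber 3 — total 16, matching the house size, so no adjustment is needed.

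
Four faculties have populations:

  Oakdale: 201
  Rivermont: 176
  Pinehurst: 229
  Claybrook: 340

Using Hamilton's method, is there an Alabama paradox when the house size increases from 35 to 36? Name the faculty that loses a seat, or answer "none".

At 35 seats: Oakdale 7, Rivermont 7, Pinehurst 8, Claybrook 13.
At 36 seats: Oakdale 7, Rivermont 7, Pinehurst 9, Claybrook 13.
No faculty's allocation decreased.

none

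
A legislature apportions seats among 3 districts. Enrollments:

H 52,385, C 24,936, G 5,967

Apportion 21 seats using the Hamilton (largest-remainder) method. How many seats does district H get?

Standard divisor: 83288 ÷ 21 ≈ 3966.095.
Standard quotas: H 13.2082, C 6.2873, G 1.5045.
Lower quotas: H 13, C 6, G 1 (sum 20, leaving 1 seat).
Remainders in descending order: G 0.5045, C 0.2873, H 0.2082.
The surplus seat goes to G.
H receives 13.

13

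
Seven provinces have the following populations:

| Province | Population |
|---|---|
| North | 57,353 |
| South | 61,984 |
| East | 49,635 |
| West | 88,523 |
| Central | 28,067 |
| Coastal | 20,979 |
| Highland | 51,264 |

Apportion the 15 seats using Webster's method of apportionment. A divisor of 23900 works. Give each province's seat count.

North 2, South 3, East 2, West 4, Central 1, Coastal 1, Highland 2

With modified divisor 23900: modified quotas North 2.400, South 2.593, East 2.077, West 3.704, Central 1.174, Coastal 0.878, Highland 2.145.
Rounding to the nearest integer: North 2, South 3, East 2, West 4, Central 1, Coastal 1, Highland 2 (total 15).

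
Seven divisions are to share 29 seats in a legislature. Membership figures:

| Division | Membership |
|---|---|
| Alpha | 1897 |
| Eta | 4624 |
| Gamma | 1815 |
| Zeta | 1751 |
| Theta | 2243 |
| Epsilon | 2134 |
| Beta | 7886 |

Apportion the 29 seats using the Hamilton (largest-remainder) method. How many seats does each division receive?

Alpha=3, Eta=6, Gamma=2, Zeta=2, Theta=3, Epsilon=3, Beta=10

The standard divisor is 22350/29 ≈ 770.69.
Standard quotas: Alpha 2.4614, Eta 5.9998, Gamma 2.3550, Zeta 2.2720, Theta 2.9104, Epsilon 2.7689, Beta 10.2324.
Lower quotas: Alpha 2, Eta 5, Gamma 2, Zeta 2, Theta 2, Epsilon 2, Beta 10 (sum 25, leaving 4 seats).
Remainders in descending order: Eta 0.9998, Theta 0.9104, Epsilon 0.7689, Alpha 0.4614, Gamma 0.3550, Zeta 0.2720, Beta 0.2324.
Largest remainders: Eta, Theta, Epsilon, Alpha receive the extra seats.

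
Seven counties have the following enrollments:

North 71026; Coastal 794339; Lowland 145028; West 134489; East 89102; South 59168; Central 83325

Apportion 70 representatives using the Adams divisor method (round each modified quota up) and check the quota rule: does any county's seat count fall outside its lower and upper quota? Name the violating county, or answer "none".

Standard quotas: North 3.612, Coastal 40.396, Lowland 7.375, West 6.839, East 4.531, South 3.009, Central 4.237.
Adams allocation: North 4, Coastal 39, Lowland 7, West 7, East 5, South 3, Central 5.
Coastal has quota 40.396 (lower 40, upper 41) but receives 39 — outside the quota interval.

Coastal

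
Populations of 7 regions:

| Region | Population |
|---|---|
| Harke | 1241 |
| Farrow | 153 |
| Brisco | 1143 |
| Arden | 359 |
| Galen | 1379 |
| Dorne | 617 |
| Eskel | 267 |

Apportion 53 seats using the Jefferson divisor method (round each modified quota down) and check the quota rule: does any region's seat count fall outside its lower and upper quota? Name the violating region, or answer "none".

none

Standard quotas: Harke 12.749, Farrow 1.572, Brisco 11.742, Arden 3.688, Galen 14.167, Dorne 6.339, Eskel 2.743.
Jefferson allocation: Harke 13, Farrow 1, Brisco 12, Arden 4, Galen 15, Dorne 6, Eskel 2.
Every allocation lies between the lower and upper quota.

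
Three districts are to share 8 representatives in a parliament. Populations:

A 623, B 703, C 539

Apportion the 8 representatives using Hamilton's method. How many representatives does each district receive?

A: 3; B: 3; C: 2

Total 1865; standard divisor 1865/8 ≈ 233.125.
Standard quotas: A 2.672, B 3.016, C 2.312.
Lower quotas: A 2, B 3, C 2 (sum 7, leaving 1 seat).
Remainders in descending order: A 0.672, C 0.312, B 0.016.
The surplus seat goes to A.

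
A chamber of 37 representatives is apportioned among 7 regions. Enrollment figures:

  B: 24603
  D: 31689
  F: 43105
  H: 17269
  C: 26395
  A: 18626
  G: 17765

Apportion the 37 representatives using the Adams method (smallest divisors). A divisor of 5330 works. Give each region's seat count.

B: 5, D: 6, F: 9, H: 4, C: 5, A: 4, G: 4

With modified divisor 5330: modified quotas B 4.616, D 5.945, F 8.087, H 3.240, C 4.952, A 3.495, G 3.333.
Rounding up: B 5, D 6, F 9, H 4, C 5, A 4, G 4 (total 37).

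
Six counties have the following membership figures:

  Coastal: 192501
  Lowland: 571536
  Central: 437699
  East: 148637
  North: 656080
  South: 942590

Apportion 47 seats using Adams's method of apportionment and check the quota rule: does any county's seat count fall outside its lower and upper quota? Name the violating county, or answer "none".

none

Standard quotas: Coastal 3.068, Lowland 9.109, Central 6.976, East 2.369, North 10.456, South 15.022.
Adams allocation: Coastal 3, Lowland 9, Central 7, East 3, North 10, South 15.
Every allocation lies between the lower and upper quota.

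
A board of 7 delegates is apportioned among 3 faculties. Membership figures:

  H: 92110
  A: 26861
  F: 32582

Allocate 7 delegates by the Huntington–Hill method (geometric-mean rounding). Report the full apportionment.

With divisor 21818: modified quotas H 4.222, A 1.231, F 1.493.
Geometric-mean thresholds: H √(4·5)=4.472, A √(1·2)=1.414, F √(1·2)=1.414.
Each quota rounded against its threshold gives H 4, A 1, F 2 (total 7).

H=4; A=1; F=2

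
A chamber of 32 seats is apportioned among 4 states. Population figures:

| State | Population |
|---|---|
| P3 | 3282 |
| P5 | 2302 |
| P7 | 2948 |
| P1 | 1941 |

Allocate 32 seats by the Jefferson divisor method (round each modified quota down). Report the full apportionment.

P3 10, P5 7, P7 9, P1 6

Standard divisor 10473/32 ≈ 327.281; standard quotas: P3 10.028, P5 7.034, P7 9.008, P1 5.931.
Rounding down gives 10, 7, 9, 5 = 31 seats, so the divisor must be adjusted.
With modified divisor 300: modified quotas P3 10.940, P5 7.673, P7 9.827, P1 6.470.
Rounding down: P3 10, P5 7, P7 9, P1 6 (total 32).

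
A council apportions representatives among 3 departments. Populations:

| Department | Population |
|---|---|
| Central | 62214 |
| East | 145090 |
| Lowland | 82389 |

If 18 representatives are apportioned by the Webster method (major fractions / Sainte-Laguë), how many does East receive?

9

Standard divisor 289693/18 ≈ 16094.056; standard quotas: Central 3.866, East 9.015, Lowland 5.119.
Rounding to the nearest integer gives Central 4, East 9, Lowland 5 — total 18, matching the house size, so no adjustment is needed.
East receives 9.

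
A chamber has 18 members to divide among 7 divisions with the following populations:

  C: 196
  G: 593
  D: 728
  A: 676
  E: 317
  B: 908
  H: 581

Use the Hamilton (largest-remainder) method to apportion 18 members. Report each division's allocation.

The standard divisor is 3999/18 ≈ 222.167.
Standard quotas: C 0.882, G 2.669, D 3.277, A 3.043, E 1.427, B 4.087, H 2.615.
Lower quotas: C 0, G 2, D 3, A 3, E 1, B 4, H 2 (sum 15, leaving 3 seats).
Remainders in descending order: C 0.882, G 0.669, H 0.615, E 0.427, D 0.277, B 0.087, A 0.043.
Largest remainders: C, G, H receive the extra seats.

C 1, G 3, D 3, A 3, E 1, B 4, H 3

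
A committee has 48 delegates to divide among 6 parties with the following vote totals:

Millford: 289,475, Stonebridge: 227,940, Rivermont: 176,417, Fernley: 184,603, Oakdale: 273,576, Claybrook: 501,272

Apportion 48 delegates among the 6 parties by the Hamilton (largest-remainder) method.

Total 1653283; standard divisor 1653283/48 ≈ 34443.396.
Standard quotas: Millford 8.4044, Stonebridge 6.6178, Rivermont 5.1219, Fernley 5.3596, Oakdale 7.9428, Claybrook 14.5535.
Lower quotas: Millford 8, Stonebridge 6, Rivermont 5, Fernley 5, Oakdale 7, Claybrook 14 (sum 45, leaving 3 seats).
Remainders in descending order: Oakdale 0.9428, Stonebridge 0.6178, Claybrook 0.5535, Millford 0.4044, Fernley 0.3596, Rivermont 0.1219.
Largest remainders: Oakdale, Stonebridge, Claybrook receive the extra seats.

Millford 8; Stonebridge 7; Rivermont 5; Fernley 5; Oakdale 8; Claybrook 15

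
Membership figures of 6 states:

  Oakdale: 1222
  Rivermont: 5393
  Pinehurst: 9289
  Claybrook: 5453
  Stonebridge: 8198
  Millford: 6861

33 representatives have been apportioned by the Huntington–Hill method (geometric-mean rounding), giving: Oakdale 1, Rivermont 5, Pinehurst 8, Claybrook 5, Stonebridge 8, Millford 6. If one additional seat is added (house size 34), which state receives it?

Pinehurst

Priority for the next seat is population ÷ (√(s·(s+1))).
Priorities: Oakdale 864.084, Rivermont 984.623, Pinehurst 1094.719, Claybrook 995.577, Stonebridge 966.144, Millford 1058.675.
Highest priority: Pinehurst.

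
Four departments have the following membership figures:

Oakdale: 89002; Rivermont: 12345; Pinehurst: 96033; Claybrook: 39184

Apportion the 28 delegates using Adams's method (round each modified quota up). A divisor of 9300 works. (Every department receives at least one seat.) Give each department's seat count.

With modified divisor 9300: modified quotas Oakdale 9.570, Rivermont 1.327, Pinehurst 10.326, Claybrook 4.213.
Rounding up: Oakdale 10, Rivermont 2, Pinehurst 11, Claybrook 5 (total 28).

Oakdale=10, Rivermont=2, Pinehurst=11, Claybrook=5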